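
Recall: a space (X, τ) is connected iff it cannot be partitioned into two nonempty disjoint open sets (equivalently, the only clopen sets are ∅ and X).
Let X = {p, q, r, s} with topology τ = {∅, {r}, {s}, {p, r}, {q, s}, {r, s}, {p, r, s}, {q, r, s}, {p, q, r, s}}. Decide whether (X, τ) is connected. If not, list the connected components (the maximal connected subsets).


(X, τ) is disconnected; components = [{p, r}, {q, s}].

Find clopen sets (U ∈ τ with X ∖ U ∈ τ):
  U = ∅, X ∖ U = {p, q, r, s} — both open, so U is clopen.
  U = {p, r}, X ∖ U = {q, s} — both open, so U is clopen.
  U = {q, s}, X ∖ U = {p, r} — both open, so U is clopen.
  U = {p, q, r, s}, X ∖ U = ∅ — both open, so U is clopen.
Nontrivial clopen(s) exist: e.g. {p, r}. So (X, τ) is disconnected.
Compute connected components by grouping points that agree on all clopens:
  component: {p, r}
  component: {q, s}


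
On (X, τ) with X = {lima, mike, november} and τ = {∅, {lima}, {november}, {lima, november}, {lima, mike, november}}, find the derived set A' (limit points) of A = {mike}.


A' = ∅

For each x ∈ X, list the open sets U ∈ τ with x ∈ U, then check whether U ∩ (A ∖ {x}) ≠ ∅ for every such U.
  x = lima: open {lima} ∋ x has {lima} ∩ (A ∖ {lima}) = ∅, so x is NOT a limit point.
  x = mike: open {lima, mike, november} ∋ x has {lima, mike, november} ∩ (A ∖ {mike}) = ∅, so x is NOT a limit point.
  x = november: open {november} ∋ x has {november} ∩ (A ∖ {november}) = ∅, so x is NOT a limit point.
Collecting: A' = ∅.


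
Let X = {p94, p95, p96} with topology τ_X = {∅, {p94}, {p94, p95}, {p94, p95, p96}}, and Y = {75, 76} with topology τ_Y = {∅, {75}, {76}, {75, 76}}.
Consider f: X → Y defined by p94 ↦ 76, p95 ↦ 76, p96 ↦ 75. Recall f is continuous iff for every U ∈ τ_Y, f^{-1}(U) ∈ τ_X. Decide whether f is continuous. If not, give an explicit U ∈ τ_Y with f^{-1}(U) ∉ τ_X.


f is NOT continuous.

Compute f^{-1}(U) for each U ∈ τ_Y:
  U = ∅: f^{-1}(U) = ∅ ∈ τ_X ✓.
  U = {75}: f^{-1}(U) = {p96} ∉ τ_X ✗.
  U = {76}: f^{-1}(U) = {p94, p95} ∈ τ_X ✓.
  U = {75, 76}: f^{-1}(U) = {p94, p95, p96} ∈ τ_X ✓.
Found U = {75} with f^{-1}(U) = {p96} not in τ_X. Therefore f is NOT continuous.


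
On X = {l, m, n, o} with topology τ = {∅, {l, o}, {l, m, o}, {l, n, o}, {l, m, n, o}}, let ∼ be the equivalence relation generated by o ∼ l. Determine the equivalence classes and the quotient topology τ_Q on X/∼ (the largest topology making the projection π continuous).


X/∼ = {[l=o], [m], [n]}; |τ_Q| = 5.

Equivalence classes: [l=o], [m], [n].
Quotient map π: X → X/∼ sends l ↦ [l=o], m ↦ [m], n ↦ [n], o ↦ [l=o].
For each subset V ⊆ X/∼, compute π^{-1}(V) ⊆ X and check whether π^{-1}(V) ∈ τ. V is open in τ_Q iff π^{-1}(V) ∈ τ.
  V = {}: π^{-1}(V) = ∅ ∈ τ ✓.
  V = {[l=o]}: π^{-1}(V) = {l, o} ∈ τ ✓.
  V = {[m]}: π^{-1}(V) = {m} ∉ τ ✗.
  V = {[l=o], [m]}: π^{-1}(V) = {l, m, o} ∈ τ ✓.
  V = {[n]}: π^{-1}(V) = {n} ∉ τ ✗.
  V = {[l=o], [n]}: π^{-1}(V) = {l, n, o} ∈ τ ✓.
  V = {[m], [n]}: π^{-1}(V) = {m, n} ∉ τ ✗.
  V = {[l=o], [m], [n]}: π^{-1}(V) = {l, m, n, o} ∈ τ ✓.
Open sets in the quotient: τ_Q = {{}, {[l=o]}, {[l=o], [m]}, {[l=o], [n]}, {[l=o], [m], [n]}} (5 elements).


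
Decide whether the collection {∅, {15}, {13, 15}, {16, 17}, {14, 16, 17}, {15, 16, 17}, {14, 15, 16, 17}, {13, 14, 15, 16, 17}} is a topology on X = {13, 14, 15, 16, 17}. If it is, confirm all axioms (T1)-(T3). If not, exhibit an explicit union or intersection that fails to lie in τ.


τ is NOT a topology on X.

Axiom (T1): ∅ ∈ τ? Yes; X ∈ τ? Yes.
Axiom (T2/T3): check pairwise unions and intersections of members of τ.
Counterexample for (T2): {13, 15} ∪ {16, 17} = {13, 15, 16, 17} ∉ τ. Therefore τ is NOT a topology.


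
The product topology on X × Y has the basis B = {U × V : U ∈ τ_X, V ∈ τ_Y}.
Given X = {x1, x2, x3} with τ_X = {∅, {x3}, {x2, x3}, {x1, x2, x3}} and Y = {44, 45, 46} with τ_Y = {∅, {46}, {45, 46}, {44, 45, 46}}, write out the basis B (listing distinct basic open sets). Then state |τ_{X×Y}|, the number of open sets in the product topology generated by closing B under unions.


Basis B = {∅ × ∅, {x3} × {46}, {x2, x3} × {46}, {x3} × {45, 46}, {x1, x2, x3} × {46}, {x3} × {44, 45, 46}, {x2, x3} × {45, 46}, {x1, x2, x3} × {45, 46}, {x2, x3} × {44, 45, 46}, {x1, x2, x3} × {44, 45, 46}}; |τ_{X×Y}| = 20.

Enumerate products U × V with U ∈ τ_X, V ∈ τ_Y (deduplicated):
  ∅ × ∅ = {} (∅)
  {x3} × {46} = {(x3,46)}
  {x2, x3} × {46} = {(x2,46), (x3,46)}
  {x3} × {45, 46} = {(x3,45), (x3,46)}
  {x1, x2, x3} × {46} = {(x1,46), (x2,46), (x3,46)}
  {x3} × {44, 45, 46} = {(x3,44), (x3,45), (x3,46)}
  {x2, x3} × {45, 46} = {(x2,45), (x2,46), (x3,45), (x3,46)}
  {x1, x2, x3} × {45, 46} = {(x1,45), (x1,46), (x2,45), (x2,46), (x3,45), (x3,46)}
  {x2, x3} × {44, 45, 46} = {(x2,44), (x2,45), (x2,46), (x3,44), (x3,45), (x3,46)}
  {x1, x2, x3} × {44, 45, 46} = {(x1,44), (x1,45), (x1,46), (x2,44), (x2,45), (x2,46), (x3,44), (x3,45), (x3,46)}
These 10 distinct sets form the basis B.
Close under arbitrary unions to get τ_{X×Y}; counting gives |τ_{X×Y}| = 20.


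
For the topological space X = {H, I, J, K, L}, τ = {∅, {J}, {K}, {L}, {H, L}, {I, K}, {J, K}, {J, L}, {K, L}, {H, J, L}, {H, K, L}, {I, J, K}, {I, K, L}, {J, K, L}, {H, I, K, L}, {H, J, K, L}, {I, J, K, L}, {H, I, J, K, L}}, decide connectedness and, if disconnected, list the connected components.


(X, τ) is disconnected; components = [{J}, {H, L}, {I, K}].

Find clopen sets (U ∈ τ with X ∖ U ∈ τ):
  U = ∅, X ∖ U = {H, I, J, K, L} — both open, so U is clopen.
  U = {J}, X ∖ U = {H, I, K, L} — both open, so U is clopen.
  U = {H, L}, X ∖ U = {I, J, K} — both open, so U is clopen.
  U = {I, K}, X ∖ U = {H, J, L} — both open, so U is clopen.
  U = {H, J, L}, X ∖ U = {I, K} — both open, so U is clopen.
  U = {I, J, K}, X ∖ U = {H, L} — both open, so U is clopen.
  U = {H, I, K, L}, X ∖ U = {J} — both open, so U is clopen.
  U = {H, I, J, K, L}, X ∖ U = ∅ — both open, so U is clopen.
Nontrivial clopen(s) exist: e.g. {H, L}. So (X, τ) is disconnected.
Compute connected components by grouping points that agree on all clopens:
  component: {J}
  component: {H, L}
  component: {I, K}


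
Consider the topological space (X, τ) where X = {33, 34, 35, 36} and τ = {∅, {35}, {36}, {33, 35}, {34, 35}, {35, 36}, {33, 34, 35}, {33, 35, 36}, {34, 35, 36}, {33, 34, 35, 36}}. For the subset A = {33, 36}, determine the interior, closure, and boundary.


int(A) = {36}, cl(A) = {33, 36}, ∂A = {33}.

Closed sets in (X, τ) are complements of opens:
  closed(X, τ) = {∅, {33}, {34}, {36}, {33, 34}, {33, 36}, {34, 36}, {33, 34, 35}, {33, 34, 36}, {33, 34, 35, 36}}.
int(A) = ⋃ {U ∈ τ : U ⊆ A}. Opens contained in A: ∅, {36}.
Taking the union of these: int(A) = {36}.
cl(A) = ⋂ {C closed : A ⊆ C}. Closed sets containing A: {33, 36}, {33, 34, 36}, {33, 34, 35, 36}.
Intersecting these: cl(A) = {33, 36}.
∂A = cl(A) ∖ int(A) = {33, 36} ∖ {36} = {33}.


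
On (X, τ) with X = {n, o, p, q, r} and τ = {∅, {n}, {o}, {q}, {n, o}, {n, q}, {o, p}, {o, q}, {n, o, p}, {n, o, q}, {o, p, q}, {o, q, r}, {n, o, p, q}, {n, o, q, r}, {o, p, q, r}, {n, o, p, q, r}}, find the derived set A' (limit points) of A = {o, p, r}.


A' = {p, r}

For each x ∈ X, list the open sets U ∈ τ with x ∈ U, then check whether U ∩ (A ∖ {x}) ≠ ∅ for every such U.
  x = n: open {n} ∋ x has {n} ∩ (A ∖ {n}) = ∅, so x is NOT a limit point.
  x = o: open {o} ∋ x has {o} ∩ (A ∖ {o}) = ∅, so x is NOT a limit point.
  x = p: opens ∋ x are {o, p}, {n, o, p}, {o, p, q}, {n, o, p, q}, {o, p, q, r}, {n, o, p, q, r}; each meets A ∖ {p}, so x IS a limit point.
  x = q: open {q} ∋ x has {q} ∩ (A ∖ {q}) = ∅, so x is NOT a limit point.
  x = r: opens ∋ x are {o, q, r}, {n, o, q, r}, {o, p, q, r}, {n, o, p, q, r}; each meets A ∖ {r}, so x IS a limit point.
Collecting: A' = {p, r}.


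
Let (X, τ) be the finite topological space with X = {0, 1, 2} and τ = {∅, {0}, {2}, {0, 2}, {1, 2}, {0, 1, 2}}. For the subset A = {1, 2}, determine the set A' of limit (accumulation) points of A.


A' = {1}

For each x ∈ X, list the open sets U ∈ τ with x ∈ U, then check whether U ∩ (A ∖ {x}) ≠ ∅ for every such U.
  x = 0: open {0} ∋ x has {0} ∩ (A ∖ {0}) = ∅, so x is NOT a limit point.
  x = 1: opens ∋ x are {1, 2}, {0, 1, 2}; each meets A ∖ {1}, so x IS a limit point.
  x = 2: open {2} ∋ x has {2} ∩ (A ∖ {2}) = ∅, so x is NOT a limit point.
Collecting: A' = {1}.


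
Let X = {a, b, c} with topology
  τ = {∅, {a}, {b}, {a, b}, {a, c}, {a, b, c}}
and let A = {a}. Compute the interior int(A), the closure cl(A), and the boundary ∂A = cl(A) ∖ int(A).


int(A) = {a}, cl(A) = {a, c}, ∂A = {c}.

Closed sets in (X, τ) are complements of opens:
  closed(X, τ) = {∅, {b}, {c}, {a, c}, {b, c}, {a, b, c}}.
int(A) = ⋃ {U ∈ τ : U ⊆ A}. Opens contained in A: ∅, {a}.
Taking the union of these: int(A) = {a}.
cl(A) = ⋂ {C closed : A ⊆ C}. Closed sets containing A: {a, c}, {a, b, c}.
Intersecting these: cl(A) = {a, c}.
∂A = cl(A) ∖ int(A) = {a, c} ∖ {a} = {c}.


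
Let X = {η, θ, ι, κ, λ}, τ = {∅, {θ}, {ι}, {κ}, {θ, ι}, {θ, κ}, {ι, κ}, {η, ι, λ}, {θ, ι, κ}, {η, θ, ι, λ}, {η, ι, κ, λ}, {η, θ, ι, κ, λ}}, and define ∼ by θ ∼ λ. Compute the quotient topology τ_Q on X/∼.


X/∼ = {[η], [θ=λ], [ι], [κ]}; |τ_Q| = 6.

Equivalence classes: [η], [θ=λ], [ι], [κ].
Quotient map π: X → X/∼ sends η ↦ [η], θ ↦ [θ=λ], ι ↦ [ι], κ ↦ [κ], λ ↦ [θ=λ].
For each subset V ⊆ X/∼, compute π^{-1}(V) ⊆ X and check whether π^{-1}(V) ∈ τ. V is open in τ_Q iff π^{-1}(V) ∈ τ.
  V = {}: π^{-1}(V) = ∅ ∈ τ ✓.
  V = {[η]}: π^{-1}(V) = {η} ∉ τ ✗.
  V = {[θ=λ]}: π^{-1}(V) = {θ, λ} ∉ τ ✗.
  V = {[η], [θ=λ]}: π^{-1}(V) = {η, θ, λ} ∉ τ ✗.
  V = {[ι]}: π^{-1}(V) = {ι} ∈ τ ✓.
  V = {[η], [ι]}: π^{-1}(V) = {η, ι} ∉ τ ✗.
  V = {[θ=λ], [ι]}: π^{-1}(V) = {θ, ι, λ} ∉ τ ✗.
  V = {[η], [θ=λ], [ι]}: π^{-1}(V) = {η, θ, ι, λ} ∈ τ ✓.
  V = {[κ]}: π^{-1}(V) = {κ} ∈ τ ✓.
  V = {[η], [κ]}: π^{-1}(V) = {η, κ} ∉ τ ✗.
  V = {[θ=λ], [κ]}: π^{-1}(V) = {θ, κ, λ} ∉ τ ✗.
  V = {[η], [θ=λ], [κ]}: π^{-1}(V) = {η, θ, κ, λ} ∉ τ ✗.
  V = {[ι], [κ]}: π^{-1}(V) = {ι, κ} ∈ τ ✓.
  V = {[η], [ι], [κ]}: π^{-1}(V) = {η, ι, κ} ∉ τ ✗.
  V = {[θ=λ], [ι], [κ]}: π^{-1}(V) = {θ, ι, κ, λ} ∉ τ ✗.
  V = {[η], [θ=λ], [ι], [κ]}: π^{-1}(V) = {η, θ, ι, κ, λ} ∈ τ ✓.
Open sets in the quotient: τ_Q = {{}, {[ι]}, {[η], [θ=λ], [ι]}, {[κ]}, {[ι], [κ]}, {[η], [θ=λ], [ι], [κ]}} (6 elements).


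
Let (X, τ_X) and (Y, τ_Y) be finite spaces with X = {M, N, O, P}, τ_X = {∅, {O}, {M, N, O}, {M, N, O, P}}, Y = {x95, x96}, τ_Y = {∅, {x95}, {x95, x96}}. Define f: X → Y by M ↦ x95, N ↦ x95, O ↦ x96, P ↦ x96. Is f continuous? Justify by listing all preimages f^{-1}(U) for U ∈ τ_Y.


f is NOT continuous.

Compute f^{-1}(U) for each U ∈ τ_Y:
  U = ∅: f^{-1}(U) = ∅ ∈ τ_X ✓.
  U = {x95}: f^{-1}(U) = {M, N} ∉ τ_X ✗.
  U = {x95, x96}: f^{-1}(U) = {M, N, O, P} ∈ τ_X ✓.
Found U = {x95} with f^{-1}(U) = {M, N} not in τ_X. Therefore f is NOT continuous.


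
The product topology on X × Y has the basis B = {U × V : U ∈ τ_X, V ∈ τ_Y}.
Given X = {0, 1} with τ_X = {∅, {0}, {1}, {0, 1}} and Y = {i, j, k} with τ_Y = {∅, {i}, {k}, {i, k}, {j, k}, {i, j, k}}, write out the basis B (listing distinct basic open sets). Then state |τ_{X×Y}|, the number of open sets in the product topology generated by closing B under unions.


Basis B = {∅ × ∅, {0} × {i}, {0} × {k}, {1} × {i}, {1} × {k}, {0} × {i, k}, {0, 1} × {i}, {0} × {j, k}, {0, 1} × {k}, {1} × {i, k}, {1} × {j, k}, {0} × {i, j, k}, {1} × {i, j, k}, {0, 1} × {i, k}, {0, 1} × {j, k}, {0, 1} × {i, j, k}}; |τ_{X×Y}| = 36.

Enumerate products U × V with U ∈ τ_X, V ∈ τ_Y (deduplicated):
  ∅ × ∅ = {} (∅)
  {0} × {i} = {(0,i)}
  {0} × {k} = {(0,k)}
  {1} × {i} = {(1,i)}
  {1} × {k} = {(1,k)}
  {0} × {i, k} = {(0,i), (0,k)}
  {0, 1} × {i} = {(0,i), (1,i)}
  {0} × {j, k} = {(0,j), (0,k)}
  {0, 1} × {k} = {(0,k), (1,k)}
  {1} × {i, k} = {(1,i), (1,k)}
  {1} × {j, k} = {(1,j), (1,k)}
  {0} × {i, j, k} = {(0,i), (0,j), (0,k)}
  {1} × {i, j, k} = {(1,i), (1,j), (1,k)}
  {0, 1} × {i, k} = {(0,i), (0,k), (1,i), (1,k)}
  {0, 1} × {j, k} = {(0,j), (0,k), (1,j), (1,k)}
  {0, 1} × {i, j, k} = {(0,i), (0,j), (0,k), (1,i), (1,j), (1,k)}
These 16 distinct sets form the basis B.
Close under arbitrary unions to get τ_{X×Y}; counting gives |τ_{X×Y}| = 36.


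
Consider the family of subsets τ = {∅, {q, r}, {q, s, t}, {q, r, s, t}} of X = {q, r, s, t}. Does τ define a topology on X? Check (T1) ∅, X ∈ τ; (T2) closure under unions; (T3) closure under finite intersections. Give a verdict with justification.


τ is NOT a topology on X.

Axiom (T1): ∅ ∈ τ? Yes; X ∈ τ? Yes.
Axiom (T2/T3): check pairwise unions and intersections of members of τ.
Counterexample for (T3): {q, r} ∩ {q, s, t} = {q} ∉ τ. Therefore τ is NOT a topology.


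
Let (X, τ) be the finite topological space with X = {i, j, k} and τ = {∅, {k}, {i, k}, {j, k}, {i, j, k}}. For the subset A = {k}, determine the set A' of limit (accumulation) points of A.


A' = {i, j}

For each x ∈ X, list the open sets U ∈ τ with x ∈ U, then check whether U ∩ (A ∖ {x}) ≠ ∅ for every such U.
  x = i: opens ∋ x are {i, k}, {i, j, k}; each meets A ∖ {i}, so x IS a limit point.
  x = j: opens ∋ x are {j, k}, {i, j, k}; each meets A ∖ {j}, so x IS a limit point.
  x = k: open {k} ∋ x has {k} ∩ (A ∖ {k}) = ∅, so x is NOT a limit point.
Collecting: A' = {i, j}.


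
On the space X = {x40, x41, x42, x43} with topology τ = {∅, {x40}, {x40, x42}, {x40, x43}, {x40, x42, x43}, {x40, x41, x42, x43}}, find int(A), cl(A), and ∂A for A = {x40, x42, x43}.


int(A) = {x40, x42, x43}, cl(A) = {x40, x41, x42, x43}, ∂A = {x41}.

Closed sets in (X, τ) are complements of opens:
  closed(X, τ) = {∅, {x41}, {x41, x42}, {x41, x43}, {x41, x42, x43}, {x40, x41, x42, x43}}.
int(A) = ⋃ {U ∈ τ : U ⊆ A}. Opens contained in A: ∅, {x40}, {x40, x42}, {x40, x43}, {x40, x42, x43}.
Taking the union of these: int(A) = {x40, x42, x43}.
cl(A) = ⋂ {C closed : A ⊆ C}. Closed sets containing A: {x40, x41, x42, x43}.
Intersecting these: cl(A) = {x40, x41, x42, x43}.
∂A = cl(A) ∖ int(A) = {x40, x41, x42, x43} ∖ {x40, x42, x43} = {x41}.


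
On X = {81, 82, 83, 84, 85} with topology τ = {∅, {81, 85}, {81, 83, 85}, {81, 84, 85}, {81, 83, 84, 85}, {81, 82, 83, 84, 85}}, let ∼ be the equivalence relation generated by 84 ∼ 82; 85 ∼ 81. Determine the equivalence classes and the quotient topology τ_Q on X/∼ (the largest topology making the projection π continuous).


X/∼ = {[81=85], [82=84], [83]}; |τ_Q| = 4.

Equivalence classes: [81=85], [82=84], [83].
Quotient map π: X → X/∼ sends 81 ↦ [81=85], 82 ↦ [82=84], 83 ↦ [83], 84 ↦ [82=84], 85 ↦ [81=85].
For each subset V ⊆ X/∼, compute π^{-1}(V) ⊆ X and check whether π^{-1}(V) ∈ τ. V is open in τ_Q iff π^{-1}(V) ∈ τ.
  V = {}: π^{-1}(V) = ∅ ∈ τ ✓.
  V = {[81=85]}: π^{-1}(V) = {81, 85} ∈ τ ✓.
  V = {[82=84]}: π^{-1}(V) = {82, 84} ∉ τ ✗.
  V = {[81=85], [82=84]}: π^{-1}(V) = {81, 82, 84, 85} ∉ τ ✗.
  V = {[83]}: π^{-1}(V) = {83} ∉ τ ✗.
  V = {[81=85], [83]}: π^{-1}(V) = {81, 83, 85} ∈ τ ✓.
  V = {[82=84], [83]}: π^{-1}(V) = {82, 83, 84} ∉ τ ✗.
  V = {[81=85], [82=84], [83]}: π^{-1}(V) = {81, 82, 83, 84, 85} ∈ τ ✓.
Open sets in the quotient: τ_Q = {{}, {[81=85]}, {[81=85], [83]}, {[81=85], [82=84], [83]}} (4 elements).


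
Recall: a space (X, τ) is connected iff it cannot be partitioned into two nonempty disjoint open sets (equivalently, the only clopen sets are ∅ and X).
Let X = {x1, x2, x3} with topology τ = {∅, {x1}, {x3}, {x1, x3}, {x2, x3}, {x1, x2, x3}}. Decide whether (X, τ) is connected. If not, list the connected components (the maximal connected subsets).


(X, τ) is disconnected; components = [{x1}, {x2, x3}].

Find clopen sets (U ∈ τ with X ∖ U ∈ τ):
  U = ∅, X ∖ U = {x1, x2, x3} — both open, so U is clopen.
  U = {x1}, X ∖ U = {x2, x3} — both open, so U is clopen.
  U = {x2, x3}, X ∖ U = {x1} — both open, so U is clopen.
  U = {x1, x2, x3}, X ∖ U = ∅ — both open, so U is clopen.
Nontrivial clopen(s) exist: e.g. {x2, x3}. So (X, τ) is disconnected.
Compute connected components by grouping points that agree on all clopens:
  component: {x1}
  component: {x2, x3}


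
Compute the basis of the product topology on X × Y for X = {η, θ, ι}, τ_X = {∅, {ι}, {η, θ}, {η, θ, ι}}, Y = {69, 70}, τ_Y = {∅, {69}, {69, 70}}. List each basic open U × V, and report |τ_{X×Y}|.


Basis B = {∅ × ∅, {ι} × {69}, {η, θ} × {69}, {ι} × {69, 70}, {η, θ, ι} × {69}, {η, θ} × {69, 70}, {η, θ, ι} × {69, 70}}; |τ_{X×Y}| = 9.

Enumerate products U × V with U ∈ τ_X, V ∈ τ_Y (deduplicated):
  ∅ × ∅ = {} (∅)
  {ι} × {69} = {(ι,69)}
  {η, θ} × {69} = {(η,69), (θ,69)}
  {ι} × {69, 70} = {(ι,69), (ι,70)}
  {η, θ, ι} × {69} = {(η,69), (θ,69), (ι,69)}
  {η, θ} × {69, 70} = {(η,69), (η,70), (θ,69), (θ,70)}
  {η, θ, ι} × {69, 70} = {(η,69), (η,70), (θ,69), (θ,70), (ι,69), (ι,70)}
These 7 distinct sets form the basis B.
Close under arbitrary unions to get τ_{X×Y}; counting gives |τ_{X×Y}| = 9.


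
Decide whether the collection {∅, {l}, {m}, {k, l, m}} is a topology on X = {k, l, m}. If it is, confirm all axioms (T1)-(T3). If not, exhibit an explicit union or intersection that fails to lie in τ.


τ is NOT a topology on X.

Axiom (T1): ∅ ∈ τ? Yes; X ∈ τ? Yes.
Axiom (T2/T3): check pairwise unions and intersections of members of τ.
Counterexample for (T2): {l} ∪ {m} = {l, m} ∉ τ. Therefore τ is NOT a topology.


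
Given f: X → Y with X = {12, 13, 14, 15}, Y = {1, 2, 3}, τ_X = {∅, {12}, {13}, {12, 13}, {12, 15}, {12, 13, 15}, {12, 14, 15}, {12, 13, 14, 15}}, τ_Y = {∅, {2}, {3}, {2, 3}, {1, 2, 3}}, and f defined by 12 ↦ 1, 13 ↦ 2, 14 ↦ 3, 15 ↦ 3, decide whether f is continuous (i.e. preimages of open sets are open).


f is NOT continuous.

Compute f^{-1}(U) for each U ∈ τ_Y:
  U = ∅: f^{-1}(U) = ∅ ∈ τ_X ✓.
  U = {2}: f^{-1}(U) = {13} ∈ τ_X ✓.
  U = {3}: f^{-1}(U) = {14, 15} ∉ τ_X ✗.
  U = {2, 3}: f^{-1}(U) = {13, 14, 15} ∉ τ_X ✗.
  U = {1, 2, 3}: f^{-1}(U) = {12, 13, 14, 15} ∈ τ_X ✓.
Found U = {3} with f^{-1}(U) = {14, 15} not in τ_X. Therefore f is NOT continuous.


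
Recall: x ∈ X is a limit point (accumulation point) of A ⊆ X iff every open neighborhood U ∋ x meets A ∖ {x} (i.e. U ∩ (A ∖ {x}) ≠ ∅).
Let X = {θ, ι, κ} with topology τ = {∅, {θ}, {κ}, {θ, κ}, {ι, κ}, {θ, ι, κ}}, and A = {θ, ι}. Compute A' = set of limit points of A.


A' = ∅

For each x ∈ X, list the open sets U ∈ τ with x ∈ U, then check whether U ∩ (A ∖ {x}) ≠ ∅ for every such U.
  x = θ: open {θ} ∋ x has {θ} ∩ (A ∖ {θ}) = ∅, so x is NOT a limit point.
  x = ι: open {ι, κ} ∋ x has {ι, κ} ∩ (A ∖ {ι}) = ∅, so x is NOT a limit point.
  x = κ: open {κ} ∋ x has {κ} ∩ (A ∖ {κ}) = ∅, so x is NOT a limit point.
Collecting: A' = ∅.


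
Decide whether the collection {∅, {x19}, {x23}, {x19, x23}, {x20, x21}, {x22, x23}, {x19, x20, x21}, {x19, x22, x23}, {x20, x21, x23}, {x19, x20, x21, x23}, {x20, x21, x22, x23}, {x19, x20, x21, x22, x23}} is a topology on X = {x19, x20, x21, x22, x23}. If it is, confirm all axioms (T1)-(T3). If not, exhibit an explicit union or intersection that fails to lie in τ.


τ IS a topology on X.

Axiom (T1): ∅ ∈ τ? Yes; X ∈ τ? Yes.
Axiom (T2/T3): check pairwise unions and intersections of members of τ.
All pairwise intersections and unions checked — each lies in τ. Therefore τ satisfies (T1), (T2), (T3): it IS a topology on X.


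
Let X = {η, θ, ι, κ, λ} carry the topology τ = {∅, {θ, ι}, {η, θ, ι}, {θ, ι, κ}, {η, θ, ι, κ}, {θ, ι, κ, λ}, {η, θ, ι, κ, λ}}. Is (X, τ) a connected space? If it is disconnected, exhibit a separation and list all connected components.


(X, τ) is connected.

Find clopen sets (U ∈ τ with X ∖ U ∈ τ):
  U = ∅, X ∖ U = {η, θ, ι, κ, λ} — both open, so U is clopen.
  U = {η, θ, ι, κ, λ}, X ∖ U = ∅ — both open, so U is clopen.
Only trivial clopens (∅ and X) exist, so (X, τ) is connected.
Compute connected components by grouping points that agree on all clopens:
  component: {η, θ, ι, κ, λ}


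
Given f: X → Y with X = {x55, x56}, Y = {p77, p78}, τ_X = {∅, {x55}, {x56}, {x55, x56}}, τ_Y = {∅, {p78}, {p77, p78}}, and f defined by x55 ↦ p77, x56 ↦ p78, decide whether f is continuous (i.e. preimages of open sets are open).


f IS continuous.

Compute f^{-1}(U) for each U ∈ τ_Y:
  U = ∅: f^{-1}(U) = ∅ ∈ τ_X ✓.
  U = {p78}: f^{-1}(U) = {x56} ∈ τ_X ✓.
  U = {p77, p78}: f^{-1}(U) = {x55, x56} ∈ τ_X ✓.
Every preimage lies in τ_X, so f IS continuous.


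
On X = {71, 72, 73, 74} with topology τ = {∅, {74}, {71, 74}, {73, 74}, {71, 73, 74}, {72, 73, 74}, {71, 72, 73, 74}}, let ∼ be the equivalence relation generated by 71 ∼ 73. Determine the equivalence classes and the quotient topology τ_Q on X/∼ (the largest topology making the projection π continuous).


X/∼ = {[71=73], [72], [74]}; |τ_Q| = 4.

Equivalence classes: [71=73], [72], [74].
Quotient map π: X → X/∼ sends 71 ↦ [71=73], 72 ↦ [72], 73 ↦ [71=73], 74 ↦ [74].
For each subset V ⊆ X/∼, compute π^{-1}(V) ⊆ X and check whether π^{-1}(V) ∈ τ. V is open in τ_Q iff π^{-1}(V) ∈ τ.
  V = {}: π^{-1}(V) = ∅ ∈ τ ✓.
  V = {[71=73]}: π^{-1}(V) = {71, 73} ∉ τ ✗.
  V = {[72]}: π^{-1}(V) = {72} ∉ τ ✗.
  V = {[71=73], [72]}: π^{-1}(V) = {71, 72, 73} ∉ τ ✗.
  V = {[74]}: π^{-1}(V) = {74} ∈ τ ✓.
  V = {[71=73], [74]}: π^{-1}(V) = {71, 73, 74} ∈ τ ✓.
  V = {[72], [74]}: π^{-1}(V) = {72, 74} ∉ τ ✗.
  V = {[71=73], [72], [74]}: π^{-1}(V) = {71, 72, 73, 74} ∈ τ ✓.
Open sets in the quotient: τ_Q = {{}, {[74]}, {[71=73], [74]}, {[71=73], [72], [74]}} (4 elements).


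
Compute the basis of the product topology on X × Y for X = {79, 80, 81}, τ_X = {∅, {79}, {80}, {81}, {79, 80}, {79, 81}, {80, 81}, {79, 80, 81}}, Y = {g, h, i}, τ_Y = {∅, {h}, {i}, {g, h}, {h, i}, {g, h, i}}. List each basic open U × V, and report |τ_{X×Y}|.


Basis B = {∅ × ∅, {79} × {h}, {79} × {i}, {80} × {h}, {80} × {i}, {81} × {h}, {81} × {i}, {79} × {g, h}, {79} × {h, i}, {79, 80} × {h}, {79, 81} × {h}, {79, 80} × {i}, {79, 81} × {i}, {80} × {g, h}, {80} × {h, i}, {80, 81} × {h}, {80, 81} × {i}, {81} × {g, h}, {81} × {h, i}, {79} × {g, h, i}, {79, 80, 81} × {h}, {79, 80, 81} × {i}, {80} × {g, h, i}, {81} × {g, h, i}, {79, 80} × {g, h}, {79, 81} × {g, h}, {79, 80} × {h, i}, {79, 81} × {h, i}, {80, 81} × {g, h}, {80, 81} × {h, i}, {79, 80} × {g, h, i}, {79, 81} × {g, h, i}, {79, 80, 81} × {g, h}, {79, 80, 81} × {h, i}, {80, 81} × {g, h, i}, {79, 80, 81} × {g, h, i}}; |τ_{X×Y}| = 216.

Enumerate products U × V with U ∈ τ_X, V ∈ τ_Y (deduplicated):
  ∅ × ∅ = {} (∅)
  {79} × {h} = {(79,h)}
  {79} × {i} = {(79,i)}
  {80} × {h} = {(80,h)}
  {80} × {i} = {(80,i)}
  {81} × {h} = {(81,h)}
  {81} × {i} = {(81,i)}
  {79} × {g, h} = {(79,g), (79,h)}
  {79} × {h, i} = {(79,h), (79,i)}
  {79, 80} × {h} = {(79,h), (80,h)}
  {79, 81} × {h} = {(79,h), (81,h)}
  {79, 80} × {i} = {(79,i), (80,i)}
  {79, 81} × {i} = {(79,i), (81,i)}
  {80} × {g, h} = {(80,g), (80,h)}
  {80} × {h, i} = {(80,h), (80,i)}
  {80, 81} × {h} = {(80,h), (81,h)}
  {80, 81} × {i} = {(80,i), (81,i)}
  {81} × {g, h} = {(81,g), (81,h)}
  {81} × {h, i} = {(81,h), (81,i)}
  {79} × {g, h, i} = {(79,g), (79,h), (79,i)}
  {79, 80, 81} × {h} = {(79,h), (80,h), (81,h)}
  {79, 80, 81} × {i} = {(79,i), (80,i), (81,i)}
  {80} × {g, h, i} = {(80,g), (80,h), (80,i)}
  {81} × {g, h, i} = {(81,g), (81,h), (81,i)}
  {79, 80} × {g, h} = {(79,g), (79,h), (80,g), (80,h)}
  {79, 81} × {g, h} = {(79,g), (79,h), (81,g), (81,h)}
  {79, 80} × {h, i} = {(79,h), (79,i), (80,h), (80,i)}
  {79, 81} × {h, i} = {(79,h), (79,i), (81,h), (81,i)}
  {80, 81} × {g, h} = {(80,g), (80,h), (81,g), (81,h)}
  {80, 81} × {h, i} = {(80,h), (80,i), (81,h), (81,i)}
  {79, 80} × {g, h, i} = {(79,g), (79,h), (79,i), (80,g), (80,h), (80,i)}
  {79, 81} × {g, h, i} = {(79,g), (79,h), (79,i), (81,g), (81,h), (81,i)}
  {79, 80, 81} × {g, h} = {(79,g), (79,h), (80,g), (80,h), (81,g), (81,h)}
  {79, 80, 81} × {h, i} = {(79,h), (79,i), (80,h), (80,i), (81,h), (81,i)}
  {80, 81} × {g, h, i} = {(80,g), (80,h), (80,i), (81,g), (81,h), (81,i)}
  {79, 80, 81} × {g, h, i} = {(79,g), (79,h), (79,i), (80,g), (80,h), (80,i), (81,g), (81,h), (81,i)}
These 36 distinct sets form the basis B.
Close under arbitrary unions to get τ_{X×Y}; counting gives |τ_{X×Y}| = 216.


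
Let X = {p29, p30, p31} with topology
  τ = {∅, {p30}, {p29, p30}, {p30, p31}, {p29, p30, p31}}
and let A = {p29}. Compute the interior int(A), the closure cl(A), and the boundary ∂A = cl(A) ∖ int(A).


int(A) = ∅, cl(A) = {p29}, ∂A = {p29}.

Closed sets in (X, τ) are complements of opens:
  closed(X, τ) = {∅, {p29}, {p31}, {p29, p31}, {p29, p30, p31}}.
int(A) = ⋃ {U ∈ τ : U ⊆ A}. Opens contained in A: ∅.
Taking the union of these: int(A) = ∅.
cl(A) = ⋂ {C closed : A ⊆ C}. Closed sets containing A: {p29}, {p29, p31}, {p29, p30, p31}.
Intersecting these: cl(A) = {p29}.
∂A = cl(A) ∖ int(A) = {p29} ∖ ∅ = {p29}.


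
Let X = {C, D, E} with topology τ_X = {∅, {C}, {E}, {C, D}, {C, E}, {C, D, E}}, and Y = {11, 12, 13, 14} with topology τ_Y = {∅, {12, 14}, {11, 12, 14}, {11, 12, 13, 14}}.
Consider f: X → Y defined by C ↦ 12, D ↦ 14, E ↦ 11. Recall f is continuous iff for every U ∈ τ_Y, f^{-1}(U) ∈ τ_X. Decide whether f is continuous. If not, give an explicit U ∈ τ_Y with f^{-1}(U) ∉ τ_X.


f IS continuous.

Compute f^{-1}(U) for each U ∈ τ_Y:
  U = ∅: f^{-1}(U) = ∅ ∈ τ_X ✓.
  U = {12, 14}: f^{-1}(U) = {C, D} ∈ τ_X ✓.
  U = {11, 12, 14}: f^{-1}(U) = {C, D, E} ∈ τ_X ✓.
  U = {11, 12, 13, 14}: f^{-1}(U) = {C, D, E} ∈ τ_X ✓.
Every preimage lies in τ_X, so f IS continuous.


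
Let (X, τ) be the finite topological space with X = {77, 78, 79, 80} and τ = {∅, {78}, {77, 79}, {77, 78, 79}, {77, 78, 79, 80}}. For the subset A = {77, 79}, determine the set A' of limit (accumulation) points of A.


A' = {77, 79, 80}

For each x ∈ X, list the open sets U ∈ τ with x ∈ U, then check whether U ∩ (A ∖ {x}) ≠ ∅ for every such U.
  x = 77: opens ∋ x are {77, 79}, {77, 78, 79}, {77, 78, 79, 80}; each meets A ∖ {77}, so x IS a limit point.
  x = 78: open {78} ∋ x has {78} ∩ (A ∖ {78}) = ∅, so x is NOT a limit point.
  x = 79: opens ∋ x are {77, 79}, {77, 78, 79}, {77, 78, 79, 80}; each meets A ∖ {79}, so x IS a limit point.
  x = 80: opens ∋ x are {77, 78, 79, 80}; each meets A ∖ {80}, so x IS a limit point.
Collecting: A' = {77, 79, 80}.


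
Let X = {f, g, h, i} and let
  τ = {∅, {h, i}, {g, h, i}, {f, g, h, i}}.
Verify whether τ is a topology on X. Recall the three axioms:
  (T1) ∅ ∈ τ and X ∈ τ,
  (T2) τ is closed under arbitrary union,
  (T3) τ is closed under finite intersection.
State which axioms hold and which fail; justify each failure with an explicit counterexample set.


τ IS a topology on X.

Axiom (T1): ∅ ∈ τ? Yes; X ∈ τ? Yes.
Axiom (T2/T3): check pairwise unions and intersections of members of τ.
All pairwise intersections and unions checked — each lies in τ. Therefore τ satisfies (T1), (T2), (T3): it IS a topology on X.


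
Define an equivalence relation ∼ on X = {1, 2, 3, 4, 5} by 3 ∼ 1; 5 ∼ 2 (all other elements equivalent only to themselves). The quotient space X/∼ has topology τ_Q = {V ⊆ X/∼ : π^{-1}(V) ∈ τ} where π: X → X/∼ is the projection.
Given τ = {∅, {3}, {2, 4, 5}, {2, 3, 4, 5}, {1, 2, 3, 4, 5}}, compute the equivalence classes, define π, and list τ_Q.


X/∼ = {[1=3], [2=5], [4]}; |τ_Q| = 3.

Equivalence classes: [1=3], [2=5], [4].
Quotient map π: X → X/∼ sends 1 ↦ [1=3], 2 ↦ [2=5], 3 ↦ [1=3], 4 ↦ [4], 5 ↦ [2=5].
For each subset V ⊆ X/∼, compute π^{-1}(V) ⊆ X and check whether π^{-1}(V) ∈ τ. V is open in τ_Q iff π^{-1}(V) ∈ τ.
  V = {}: π^{-1}(V) = ∅ ∈ τ ✓.
  V = {[1=3]}: π^{-1}(V) = {1, 3} ∉ τ ✗.
  V = {[2=5]}: π^{-1}(V) = {2, 5} ∉ τ ✗.
  V = {[1=3], [2=5]}: π^{-1}(V) = {1, 2, 3, 5} ∉ τ ✗.
  V = {[4]}: π^{-1}(V) = {4} ∉ τ ✗.
  V = {[1=3], [4]}: π^{-1}(V) = {1, 3, 4} ∉ τ ✗.
  V = {[2=5], [4]}: π^{-1}(V) = {2, 4, 5} ∈ τ ✓.
  V = {[1=3], [2=5], [4]}: π^{-1}(V) = {1, 2, 3, 4, 5} ∈ τ ✓.
Open sets in the quotient: τ_Q = {{}, {[2=5], [4]}, {[1=3], [2=5], [4]}} (3 elements).


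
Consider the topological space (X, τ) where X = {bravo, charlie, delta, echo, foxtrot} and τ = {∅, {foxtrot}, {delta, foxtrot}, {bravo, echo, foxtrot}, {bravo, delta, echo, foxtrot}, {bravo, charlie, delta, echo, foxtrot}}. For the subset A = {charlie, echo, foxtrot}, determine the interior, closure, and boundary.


int(A) = {foxtrot}, cl(A) = {bravo, charlie, delta, echo, foxtrot}, ∂A = {bravo, charlie, delta, echo}.

Closed sets in (X, τ) are complements of opens:
  closed(X, τ) = {∅, {charlie}, {charlie, delta}, {bravo, charlie, echo}, {bravo, charlie, delta, echo}, {bravo, charlie, delta, echo, foxtrot}}.
int(A) = ⋃ {U ∈ τ : U ⊆ A}. Opens contained in A: ∅, {foxtrot}.
Taking the union of these: int(A) = {foxtrot}.
cl(A) = ⋂ {C closed : A ⊆ C}. Closed sets containing A: {bravo, charlie, delta, echo, foxtrot}.
Intersecting these: cl(A) = {bravo, charlie, delta, echo, foxtrot}.
∂A = cl(A) ∖ int(A) = {bravo, charlie, delta, echo, foxtrot} ∖ {foxtrot} = {bravo, charlie, delta, echo}.


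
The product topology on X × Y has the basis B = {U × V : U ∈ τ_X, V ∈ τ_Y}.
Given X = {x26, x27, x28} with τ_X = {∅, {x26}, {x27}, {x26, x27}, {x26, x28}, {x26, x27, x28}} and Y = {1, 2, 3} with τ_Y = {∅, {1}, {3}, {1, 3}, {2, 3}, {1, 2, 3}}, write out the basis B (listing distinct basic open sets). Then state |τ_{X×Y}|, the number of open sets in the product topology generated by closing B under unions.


Basis B = {∅ × ∅, {x26} × {1}, {x26} × {3}, {x27} × {1}, {x27} × {3}, {x26} × {1, 3}, {x26, x27} × {1}, {x26, x28} × {1}, {x26} × {2, 3}, {x26, x27} × {3}, {x26, x28} × {3}, {x27} × {1, 3}, {x27} × {2, 3}, {x26} × {1, 2, 3}, {x26, x27, x28} × {1}, {x26, x27, x28} × {3}, {x27} × {1, 2, 3}, {x26, x27} × {1, 3}, {x26, x28} × {1, 3}, {x26, x27} × {2, 3}, {x26, x28} × {2, 3}, {x26, x27} × {1, 2, 3}, {x26, x28} × {1, 2, 3}, {x26, x27, x28} × {1, 3}, {x26, x27, x28} × {2, 3}, {x26, x27, x28} × {1, 2, 3}}; |τ_{X×Y}| = 108.

Enumerate products U × V with U ∈ τ_X, V ∈ τ_Y (deduplicated):
  ∅ × ∅ = {} (∅)
  {x26} × {1} = {(x26,1)}
  {x26} × {3} = {(x26,3)}
  {x27} × {1} = {(x27,1)}
  {x27} × {3} = {(x27,3)}
  {x26} × {1, 3} = {(x26,1), (x26,3)}
  {x26, x27} × {1} = {(x26,1), (x27,1)}
  {x26, x28} × {1} = {(x26,1), (x28,1)}
  {x26} × {2, 3} = {(x26,2), (x26,3)}
  {x26, x27} × {3} = {(x26,3), (x27,3)}
  {x26, x28} × {3} = {(x26,3), (x28,3)}
  {x27} × {1, 3} = {(x27,1), (x27,3)}
  {x27} × {2, 3} = {(x27,2), (x27,3)}
  {x26} × {1, 2, 3} = {(x26,1), (x26,2), (x26,3)}
  {x26, x27, x28} × {1} = {(x26,1), (x27,1), (x28,1)}
  {x26, x27, x28} × {3} = {(x26,3), (x27,3), (x28,3)}
  {x27} × {1, 2, 3} = {(x27,1), (x27,2), (x27,3)}
  {x26, x27} × {1, 3} = {(x26,1), (x26,3), (x27,1), (x27,3)}
  {x26, x28} × {1, 3} = {(x26,1), (x26,3), (x28,1), (x28,3)}
  {x26, x27} × {2, 3} = {(x26,2), (x26,3), (x27,2), (x27,3)}
  {x26, x28} × {2, 3} = {(x26,2), (x26,3), (x28,2), (x28,3)}
  {x26, x27} × {1, 2, 3} = {(x26,1), (x26,2), (x26,3), (x27,1), (x27,2), (x27,3)}
  {x26, x28} × {1, 2, 3} = {(x26,1), (x26,2), (x26,3), (x28,1), (x28,2), (x28,3)}
  {x26, x27, x28} × {1, 3} = {(x26,1), (x26,3), (x27,1), (x27,3), (x28,1), (x28,3)}
  {x26, x27, x28} × {2, 3} = {(x26,2), (x26,3), (x27,2), (x27,3), (x28,2), (x28,3)}
  {x26, x27, x28} × {1, 2, 3} = {(x26,1), (x26,2), (x26,3), (x27,1), (x27,2), (x27,3), (x28,1), (x28,2), (x28,3)}
These 26 distinct sets form the basis B.
Close under arbitrary unions to get τ_{X×Y}; counting gives |τ_{X×Y}| = 108.


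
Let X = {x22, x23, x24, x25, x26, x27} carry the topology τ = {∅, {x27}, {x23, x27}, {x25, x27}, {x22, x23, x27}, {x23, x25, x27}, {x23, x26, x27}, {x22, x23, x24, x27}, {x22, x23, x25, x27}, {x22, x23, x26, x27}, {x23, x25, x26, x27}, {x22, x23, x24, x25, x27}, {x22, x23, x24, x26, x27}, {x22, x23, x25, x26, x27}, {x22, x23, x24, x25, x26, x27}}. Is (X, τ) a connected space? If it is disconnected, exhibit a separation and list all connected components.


(X, τ) is connected.

Find clopen sets (U ∈ τ with X ∖ U ∈ τ):
  U = ∅, X ∖ U = {x22, x23, x24, x25, x26, x27} — both open, so U is clopen.
  U = {x22, x23, x24, x25, x26, x27}, X ∖ U = ∅ — both open, so U is clopen.
Only trivial clopens (∅ and X) exist, so (X, τ) is connected.
Compute connected components by grouping points that agree on all clopens:
  component: {x22, x23, x24, x25, x26, x27}


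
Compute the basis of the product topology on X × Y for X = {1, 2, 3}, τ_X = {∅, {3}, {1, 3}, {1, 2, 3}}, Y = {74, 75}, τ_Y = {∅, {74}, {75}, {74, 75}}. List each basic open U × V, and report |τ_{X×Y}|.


Basis B = {∅ × ∅, {3} × {74}, {3} × {75}, {1, 3} × {74}, {1, 3} × {75}, {3} × {74, 75}, {1, 2, 3} × {74}, {1, 2, 3} × {75}, {1, 3} × {74, 75}, {1, 2, 3} × {74, 75}}; |τ_{X×Y}| = 16.

Enumerate products U × V with U ∈ τ_X, V ∈ τ_Y (deduplicated):
  ∅ × ∅ = {} (∅)
  {3} × {74} = {(3,74)}
  {3} × {75} = {(3,75)}
  {1, 3} × {74} = {(1,74), (3,74)}
  {1, 3} × {75} = {(1,75), (3,75)}
  {3} × {74, 75} = {(3,74), (3,75)}
  {1, 2, 3} × {74} = {(1,74), (2,74), (3,74)}
  {1, 2, 3} × {75} = {(1,75), (2,75), (3,75)}
  {1, 3} × {74, 75} = {(1,74), (1,75), (3,74), (3,75)}
  {1, 2, 3} × {74, 75} = {(1,74), (1,75), (2,74), (2,75), (3,74), (3,75)}
These 10 distinct sets form the basis B.
Close under arbitrary unions to get τ_{X×Y}; counting gives |τ_{X×Y}| = 16.


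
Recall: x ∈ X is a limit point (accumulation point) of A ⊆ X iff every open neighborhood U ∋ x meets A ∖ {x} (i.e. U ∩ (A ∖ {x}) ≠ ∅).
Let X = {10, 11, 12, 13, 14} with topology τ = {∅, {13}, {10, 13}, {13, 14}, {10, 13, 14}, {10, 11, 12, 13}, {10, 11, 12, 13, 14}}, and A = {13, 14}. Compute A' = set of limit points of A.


A' = {10, 11, 12, 14}

For each x ∈ X, list the open sets U ∈ τ with x ∈ U, then check whether U ∩ (A ∖ {x}) ≠ ∅ for every such U.
  x = 10: opens ∋ x are {10, 13}, {10, 13, 14}, {10, 11, 12, 13}, {10, 11, 12, 13, 14}; each meets A ∖ {10}, so x IS a limit point.
  x = 11: opens ∋ x are {10, 11, 12, 13}, {10, 11, 12, 13, 14}; each meets A ∖ {11}, so x IS a limit point.
  x = 12: opens ∋ x are {10, 11, 12, 13}, {10, 11, 12, 13, 14}; each meets A ∖ {12}, so x IS a limit point.
  x = 13: open {13} ∋ x has {13} ∩ (A ∖ {13}) = ∅, so x is NOT a limit point.
  x = 14: opens ∋ x are {13, 14}, {10, 13, 14}, {10, 11, 12, 13, 14}; each meets A ∖ {14}, so x IS a limit point.
Collecting: A' = {10, 11, 12, 14}.


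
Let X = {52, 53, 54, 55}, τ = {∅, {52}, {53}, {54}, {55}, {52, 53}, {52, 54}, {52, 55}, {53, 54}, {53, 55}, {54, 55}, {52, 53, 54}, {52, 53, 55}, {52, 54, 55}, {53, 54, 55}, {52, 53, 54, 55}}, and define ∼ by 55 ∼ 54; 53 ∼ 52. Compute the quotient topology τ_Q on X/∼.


X/∼ = {[52=53], [54=55]}; |τ_Q| = 4.

Equivalence classes: [52=53], [54=55].
Quotient map π: X → X/∼ sends 52 ↦ [52=53], 53 ↦ [52=53], 54 ↦ [54=55], 55 ↦ [54=55].
For each subset V ⊆ X/∼, compute π^{-1}(V) ⊆ X and check whether π^{-1}(V) ∈ τ. V is open in τ_Q iff π^{-1}(V) ∈ τ.
  V = {}: π^{-1}(V) = ∅ ∈ τ ✓.
  V = {[52=53]}: π^{-1}(V) = {52, 53} ∈ τ ✓.
  V = {[54=55]}: π^{-1}(V) = {54, 55} ∈ τ ✓.
  V = {[52=53], [54=55]}: π^{-1}(V) = {52, 53, 54, 55} ∈ τ ✓.
Open sets in the quotient: τ_Q = {{}, {[52=53]}, {[54=55]}, {[52=53], [54=55]}} (4 elements).


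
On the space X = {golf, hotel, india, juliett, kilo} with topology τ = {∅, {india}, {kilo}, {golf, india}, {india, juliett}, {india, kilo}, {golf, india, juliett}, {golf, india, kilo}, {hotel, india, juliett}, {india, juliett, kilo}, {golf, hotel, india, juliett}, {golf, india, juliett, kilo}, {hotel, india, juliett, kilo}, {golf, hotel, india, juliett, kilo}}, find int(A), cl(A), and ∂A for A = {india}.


int(A) = {india}, cl(A) = {golf, hotel, india, juliett}, ∂A = {golf, hotel, juliett}.

Closed sets in (X, τ) are complements of opens:
  closed(X, τ) = {∅, {golf}, {hotel}, {kilo}, {golf, hotel}, {golf, kilo}, {hotel, juliett}, {hotel, kilo}, {golf, hotel, juliett}, {golf, hotel, kilo}, {hotel, juliett, kilo}, {golf, hotel, india, juliett}, {golf, hotel, juliett, kilo}, {golf, hotel, india, juliett, kilo}}.
int(A) = ⋃ {U ∈ τ : U ⊆ A}. Opens contained in A: ∅, {india}.
Taking the union of these: int(A) = {india}.
cl(A) = ⋂ {C closed : A ⊆ C}. Closed sets containing A: {golf, hotel, india, juliett}, {golf, hotel, india, juliett, kilo}.
Intersecting these: cl(A) = {golf, hotel, india, juliett}.
∂A = cl(A) ∖ int(A) = {golf, hotel, india, juliett} ∖ {india} = {golf, hotel, juliett}.


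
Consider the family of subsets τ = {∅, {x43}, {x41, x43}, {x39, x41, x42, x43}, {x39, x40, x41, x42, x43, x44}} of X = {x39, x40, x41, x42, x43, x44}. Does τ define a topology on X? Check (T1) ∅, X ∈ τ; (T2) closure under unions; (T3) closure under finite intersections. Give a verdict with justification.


τ IS a topology on X.

Axiom (T1): ∅ ∈ τ? Yes; X ∈ τ? Yes.
Axiom (T2/T3): check pairwise unions and intersections of members of τ.
All pairwise intersections and unions checked — each lies in τ. Therefore τ satisfies (T1), (T2), (T3): it IS a topology on X.


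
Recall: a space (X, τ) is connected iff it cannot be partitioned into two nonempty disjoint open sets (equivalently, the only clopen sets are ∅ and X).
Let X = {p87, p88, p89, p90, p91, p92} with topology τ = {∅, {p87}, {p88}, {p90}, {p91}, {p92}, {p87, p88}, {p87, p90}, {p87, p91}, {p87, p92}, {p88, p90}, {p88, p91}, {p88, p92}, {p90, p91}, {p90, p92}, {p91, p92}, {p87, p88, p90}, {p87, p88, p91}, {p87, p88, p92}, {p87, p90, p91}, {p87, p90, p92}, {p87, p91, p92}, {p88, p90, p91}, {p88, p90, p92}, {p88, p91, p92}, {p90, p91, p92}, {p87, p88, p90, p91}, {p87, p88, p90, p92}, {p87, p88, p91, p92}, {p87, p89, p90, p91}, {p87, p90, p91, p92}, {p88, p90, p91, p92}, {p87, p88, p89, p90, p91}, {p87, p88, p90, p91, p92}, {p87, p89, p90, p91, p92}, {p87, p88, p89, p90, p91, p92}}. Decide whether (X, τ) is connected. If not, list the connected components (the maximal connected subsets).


(X, τ) is disconnected; components = [{p88}, {p92}, {p87, p89, p90, p91}].

Find clopen sets (U ∈ τ with X ∖ U ∈ τ):
  U = ∅, X ∖ U = {p87, p88, p89, p90, p91, p92} — both open, so U is clopen.
  U = {p88}, X ∖ U = {p87, p89, p90, p91, p92} — both open, so U is clopen.
  U = {p92}, X ∖ U = {p87, p88, p89, p90, p91} — both open, so U is clopen.
  U = {p88, p92}, X ∖ U = {p87, p89, p90, p91} — both open, so U is clopen.
  U = {p87, p89, p90, p91}, X ∖ U = {p88, p92} — both open, so U is clopen.
  U = {p87, p88, p89, p90, p91}, X ∖ U = {p92} — both open, so U is clopen.
  U = {p87, p89, p90, p91, p92}, X ∖ U = {p88} — both open, so U is clopen.
  U = {p87, p88, p89, p90, p91, p92}, X ∖ U = ∅ — both open, so U is clopen.
Nontrivial clopen(s) exist: e.g. {p88, p92}. So (X, τ) is disconnected.
Compute connected components by grouping points that agree on all clopens:
  component: {p88}
  component: {p92}
  component: {p87, p89, p90, p91}
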